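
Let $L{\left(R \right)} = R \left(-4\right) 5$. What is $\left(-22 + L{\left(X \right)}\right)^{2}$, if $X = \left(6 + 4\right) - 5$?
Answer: $14884$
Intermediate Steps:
$X = 5$ ($X = 10 - 5 = 5$)
$L{\left(R \right)} = - 20 R$ ($L{\left(R \right)} = - 4 R 5 = - 20 R$)
$\left(-22 + L{\left(X \right)}\right)^{2} = \left(-22 - 100\right)^{2} = \left(-122\right)^{2} = 14884$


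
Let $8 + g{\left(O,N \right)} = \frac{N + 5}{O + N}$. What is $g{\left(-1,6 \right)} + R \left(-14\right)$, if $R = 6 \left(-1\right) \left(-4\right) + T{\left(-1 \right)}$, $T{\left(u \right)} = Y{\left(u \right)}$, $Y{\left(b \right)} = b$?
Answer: $- \frac{1639}{5} \approx -327.8$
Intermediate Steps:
$g{\left(O,N \right)} = -8 + \frac{5 + N}{N + O}$ ($g{\left(O,N \right)} = -8 + \frac{N + 5}{O + N} = -8 + \frac{5 + N}{N + O}$)
$T{\left(u \right)} = u$
$R = 23$ ($R = 6 \left(-1\right) \left(-4\right) - 1 = \left(-6\right) \left(-4\right) - 1 = 24 - 1 = 23$)
$g{\left(-1,6 \right)} + R \left(-14\right) = \frac{5 - -8 - 42}{6 - 1} + 23 \left(-14\right) = \frac{5 + 8 - 42}{5} - 322 = \frac{1}{5} \left(-29\right) - 322 = - \frac{29}{5} - 322 = - \frac{1639}{5}$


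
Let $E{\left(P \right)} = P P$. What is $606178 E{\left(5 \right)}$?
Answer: $15154450$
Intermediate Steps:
$E{\left(P \right)} = P^{2}$
$606178 E{\left(5 \right)} = 606178 \cdot 5^{2} = 606178 \cdot 25 = 15154450$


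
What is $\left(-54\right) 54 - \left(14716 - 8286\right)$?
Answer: $-9346$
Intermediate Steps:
$\left(-54\right) 54 - \left(14716 - 8286\right) = -2916 - 6430 = -9346$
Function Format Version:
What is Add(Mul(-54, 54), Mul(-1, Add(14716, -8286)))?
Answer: -9346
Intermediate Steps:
Add(Mul(-54, 54), Mul(-1, Add(14716, -8286))) = Add(-2916, Mul(-1, 6430)) = Add(-2916, -6430) = -9346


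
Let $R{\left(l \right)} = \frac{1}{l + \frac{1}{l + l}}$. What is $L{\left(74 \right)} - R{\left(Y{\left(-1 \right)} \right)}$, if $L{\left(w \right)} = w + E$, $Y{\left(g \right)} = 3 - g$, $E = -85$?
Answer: $- \frac{371}{33} \approx -11.242$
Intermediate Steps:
$R{\left(l \right)} = \frac{1}{l + \frac{1}{2 l}}$
$L{\left(w \right)} = -85 + w$ ($L{\left(w \right)} = w - 85 = -85 + w$)
$L{\left(74 \right)} - R{\left(Y{\left(-1 \right)} \right)} = \left(-85 + 74\right) - \frac{2 \left(3 - -1\right)}{1 + 2 \left(3 - -1\right)^{2}} = -11 - \frac{2 \left(3 + 1\right)}{1 + 2 \left(3 + 1\right)^{2}} = -11 - 2 \cdot 4 \frac{1}{1 + 2 \cdot 4^{2}} = -11 - 2 \cdot 4 \frac{1}{1 + 2 \cdot 16} = -11 - 2 \cdot 4 \frac{1}{1 + 32} = -11 - 2 \cdot 4 \cdot \frac{1}{33} = -11 - \frac{8}{33} = - \frac{371}{33}$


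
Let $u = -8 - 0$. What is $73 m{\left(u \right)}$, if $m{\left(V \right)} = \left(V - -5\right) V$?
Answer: $1752$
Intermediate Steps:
$u = -8$ ($u = -8 + 0 = -8$)
$m{\left(V \right)} = V \left(5 + V\right)$ ($m{\left(V \right)} = \left(V + 5\right) V = \left(5 + V\right) V = V \left(5 + V\right)$)
$73 m{\left(u \right)} = 73 \left(- 8 \left(5 - 8\right)\right) = 73 \left(\left(-8\right) \left(-3\right)\right) = 73 \cdot 24 = 1752$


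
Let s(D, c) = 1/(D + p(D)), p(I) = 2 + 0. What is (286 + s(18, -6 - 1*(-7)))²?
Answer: 32729841/400 ≈ 81825.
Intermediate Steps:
p(I) = 2
s(D, c) = 1/(2 + D) (s(D, c) = 1/(D + 2) = 1/(2 + D))
(286 + s(18, -6 - 1*(-7)))² = (286 + 1/(2 + 18))² = (286 + 1/20)² = (5721/20)² = 32729841/400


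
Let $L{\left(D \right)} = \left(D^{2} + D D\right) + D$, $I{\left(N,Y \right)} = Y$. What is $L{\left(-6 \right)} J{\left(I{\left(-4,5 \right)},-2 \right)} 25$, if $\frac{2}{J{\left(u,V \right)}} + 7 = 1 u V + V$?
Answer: $- \frac{3300}{19} \approx -173.68$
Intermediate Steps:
$J{\left(u,V \right)} = \frac{2}{-7 + V + V u}$ ($J{\left(u,V \right)} = \frac{2}{-7 + \left(1 u V + V\right)} = \frac{2}{-7 + \left(u V + V\right)} = \frac{2}{-7 + \left(V u + V\right)} = \frac{2}{-7 + \left(V + V u\right)} = \frac{2}{-7 + V + V u}$)
$L{\left(D \right)} = D + 2 D^{2}$ ($L{\left(D \right)} = \left(D^{2} + D^{2}\right) + D = 2 D^{2} + D = D + 2 D^{2}$)
$L{\left(-6 \right)} J{\left(I{\left(-4,5 \right)},-2 \right)} 25 = - 6 \left(1 + 2 \left(-6\right)\right) \frac{2}{-7 - 2 - 10} \cdot 25 = - 6 \left(1 - 12\right) \frac{2}{-7 - 2 - 10} \cdot 25 = \left(-6\right) \left(-11\right) \frac{2}{-19} \cdot 25 = 66 \cdot 2 \left(- \frac{1}{19}\right) 25 = 66 \left(- \frac{2}{19}\right) 25 = \left(- \frac{132}{19}\right) 25 = - \frac{3300}{19}$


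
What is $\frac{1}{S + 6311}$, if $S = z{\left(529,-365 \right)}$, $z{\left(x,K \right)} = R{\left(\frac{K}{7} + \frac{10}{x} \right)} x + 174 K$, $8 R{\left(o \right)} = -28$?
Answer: $- \frac{2}{118101} \approx -1.6935 \cdot 10^{-5}$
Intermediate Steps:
$R{\left(o \right)} = - \frac{7}{2}$ ($R{\left(o \right)} = \frac{1}{8} \left(-28\right) = - \frac{7}{2}$)
$z{\left(x,K \right)} = 174 K - \frac{7 x}{2}$ ($z{\left(x,K \right)} = - \frac{7 x}{2} + 174 K = 174 K - \frac{7 x}{2}$)
$S = - \frac{130723}{2}$ ($S = 174 \left(-365\right) - \frac{3703}{2} = -63510 - \frac{3703}{2} = - \frac{130723}{2} \approx -65362.0$)
$\frac{1}{S + 6311} = \frac{1}{- \frac{130723}{2} + 6311} = \frac{1}{- \frac{118101}{2}} = - \frac{2}{118101}$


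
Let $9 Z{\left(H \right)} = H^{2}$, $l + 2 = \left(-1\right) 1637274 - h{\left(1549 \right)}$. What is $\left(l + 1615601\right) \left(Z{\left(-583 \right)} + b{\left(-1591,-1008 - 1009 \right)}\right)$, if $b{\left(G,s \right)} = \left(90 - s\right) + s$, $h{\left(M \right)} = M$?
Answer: $- \frac{7912393576}{9} \approx -8.7916 \cdot 10^{8}$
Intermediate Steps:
$b{\left(G,s \right)} = 90$
$l = -1638825$ ($l = -2 - 1638823 = -1638825$)
$Z{\left(H \right)} = \frac{H^{2}}{9}$
$\left(l + 1615601\right) \left(Z{\left(-583 \right)} + b{\left(-1591,-1008 - 1009 \right)}\right) = \left(-1638825 + 1615601\right) \left(\frac{\left(-583\right)^{2}}{9} + 90\right) = - 23224 \left(\frac{1}{9} \cdot 339889 + 90\right) = - 23224 \left(\frac{339889}{9} + 90\right) = \left(-23224\right) \frac{340699}{9} = - \frac{7912393576}{9}$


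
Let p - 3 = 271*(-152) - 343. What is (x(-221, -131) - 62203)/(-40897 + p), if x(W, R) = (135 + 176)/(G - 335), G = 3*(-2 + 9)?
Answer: 19532053/25882706 ≈ 0.75464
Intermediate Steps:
G = 21 (G = 3*7 = 21)
p = -41532 (p = 3 + (271*(-152) - 343) = 3 + (-41192 - 343) = 3 - 41535 = -41532)
x(W, R) = -311/314 (x(W, R) = (135 + 176)/(21 - 335) = 311/(-314) = 311*(-1/314) = -311/314)
(x(-221, -131) - 62203)/(-40897 + p) = (-311/314 - 62203)/(-40897 - 41532) = -19532053/314/(-82429) = -19532053/314*(-1/82429) = 19532053/25882706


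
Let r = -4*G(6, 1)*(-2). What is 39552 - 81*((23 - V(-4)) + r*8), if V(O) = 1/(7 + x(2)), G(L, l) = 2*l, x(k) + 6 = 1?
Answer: 54723/2 ≈ 27362.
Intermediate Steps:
x(k) = -5 (x(k) = -6 + 1 = -5)
r = 16 (r = -8*(-2) = 16)
V(O) = ½ (V(O) = 1/(7 - 5) = 1/2 = ½)
39552 - 81*((23 - V(-4)) + r*8) = 39552 - 81*((23 - 1*½) + 16*8) = 39552 - 81*((23 - ½) + 128) = 39552 - 81*(45/2 + 128) = 39552 - 81*301/2 = 39552 - 24381/2 = 54723/2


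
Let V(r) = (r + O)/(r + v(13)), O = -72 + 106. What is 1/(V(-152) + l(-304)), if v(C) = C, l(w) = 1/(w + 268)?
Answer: 5004/4109 ≈ 1.2178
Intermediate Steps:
l(w) = 1/(268 + w)
O = 34
V(r) = (34 + r)/(13 + r) (V(r) = (r + 34)/(r + 13) = (34 + r)/(13 + r))
1/(V(-152) + l(-304)) = 1/((34 - 152)/(13 - 152) + 1/(268 - 304)) = 1/(-118/(-139) + 1/(-36)) = 1/(-1/139*(-118) - 1/36) = 1/(118/139 - 1/36) = 1/(4109/5004) = 5004/4109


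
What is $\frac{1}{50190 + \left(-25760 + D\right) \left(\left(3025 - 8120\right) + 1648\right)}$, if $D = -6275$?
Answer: $\frac{1}{110474835} \approx 9.0518 \cdot 10^{-9}$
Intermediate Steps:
$\frac{1}{50190 + \left(-25760 + D\right) \left(\left(3025 - 8120\right) + 1648\right)} = \frac{1}{50190 + \left(-25760 - 6275\right) \left(\left(3025 - 8120\right) + 1648\right)} = \frac{1}{50190 - 32035 \left(\left(3025 - 8120\right) + 1648\right)} = \frac{1}{50190 - 32035 \left(-5095 + 1648\right)} = \frac{1}{50190 - -110424645} = \frac{1}{50190 + 110424645} = \frac{1}{110474835}$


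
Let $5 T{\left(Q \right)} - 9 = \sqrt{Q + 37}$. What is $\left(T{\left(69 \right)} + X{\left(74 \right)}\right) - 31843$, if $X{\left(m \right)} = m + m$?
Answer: $- \frac{158466}{5} + \frac{\sqrt{106}}{5} \approx -31691.0$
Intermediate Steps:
$T{\left(Q \right)} = \frac{9}{5} + \frac{\sqrt{37 + Q}}{5}$ ($T{\left(Q \right)} = \frac{9}{5} + \frac{\sqrt{Q + 37}}{5} = \frac{9}{5} + \frac{\sqrt{37 + Q}}{5}$)
$X{\left(m \right)} = 2 m$
$\left(T{\left(69 \right)} + X{\left(74 \right)}\right) - 31843 = \left(\left(\frac{9}{5} + \frac{\sqrt{37 + 69}}{5}\right) + 2 \cdot 74\right) - 31843 = \left(\left(\frac{9}{5} + \frac{\sqrt{106}}{5}\right) + 148\right) - 31843 = \left(\frac{749}{5} + \frac{\sqrt{106}}{5}\right) - 31843 = - \frac{158466}{5} + \frac{\sqrt{106}}{5}$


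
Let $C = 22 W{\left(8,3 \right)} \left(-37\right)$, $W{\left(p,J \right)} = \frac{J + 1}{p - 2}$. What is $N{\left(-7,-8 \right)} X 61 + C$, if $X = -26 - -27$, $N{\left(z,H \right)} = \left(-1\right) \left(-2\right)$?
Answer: $- \frac{1262}{3} \approx -420.67$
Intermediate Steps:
$W{\left(p,J \right)} = \frac{1 + J}{-2 + p}$
$N{\left(z,H \right)} = 2$
$X = 1$ ($X = -26 + 27 = 1$)
$C = - \frac{1628}{3}$ ($C = 22 \frac{1 + 3}{-2 + 8} \left(-37\right) = 22 \cdot \frac{1}{6} \cdot 4 \left(-37\right) = 22 \cdot \frac{2}{3} \left(-37\right) = \frac{44}{3} \left(-37\right) = - \frac{1628}{3} \approx -542.67$)
$N{\left(-7,-8 \right)} X 61 + C = 2 \cdot 1 \cdot 61 - \frac{1628}{3} = 2 \cdot 61 - \frac{1628}{3} = 122 - \frac{1628}{3} = - \frac{1262}{3}$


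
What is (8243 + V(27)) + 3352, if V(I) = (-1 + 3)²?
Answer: 11599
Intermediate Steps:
V(I) = 4 (V(I) = 2² = 4)
(8243 + V(27)) + 3352 = (8243 + 4) + 3352 = 8247 + 3352 = 11599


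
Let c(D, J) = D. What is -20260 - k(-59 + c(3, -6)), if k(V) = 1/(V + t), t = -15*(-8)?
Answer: -1296641/64 ≈ -20260.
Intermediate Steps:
t = 120
k(V) = 1/(120 + V) (k(V) = 1/(V + 120) = 1/(120 + V))
-20260 - k(-59 + c(3, -6)) = -20260 - 1/(120 + (-59 + 3)) = -20260 - 1/(120 - 56) = -20260 - 1/64 = -1296641/64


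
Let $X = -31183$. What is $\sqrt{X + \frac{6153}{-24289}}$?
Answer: $\frac{2 i \sqrt{4599183115390}}{24289} \approx 176.59 i$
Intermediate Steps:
$\sqrt{X + \frac{6153}{-24289}} = \sqrt{-31183 + \frac{6153}{-24289}} = \sqrt{-31183 + 6153 \left(- \frac{1}{24289}\right)} = \sqrt{-31183 - \frac{6153}{24289}} = \sqrt{- \frac{757410040}{24289}} = \frac{2 i \sqrt{4599183115390}}{24289}$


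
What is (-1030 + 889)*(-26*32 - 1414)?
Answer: 316686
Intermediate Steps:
(-1030 + 889)*(-26*32 - 1414) = -141*(-832 - 1414) = -141*(-2246) = 316686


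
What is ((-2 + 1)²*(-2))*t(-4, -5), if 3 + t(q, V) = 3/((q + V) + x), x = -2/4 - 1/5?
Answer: 642/97 ≈ 6.6186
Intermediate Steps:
x = -7/10 (x = -2*¼ - 1*⅕ = -½ - ⅕ = -7/10 ≈ -0.70000)
t(q, V) = -3 + 3/(-7/10 + V + q) (t(q, V) = -3 + 3/((q + V) - 7/10) = -3 + 3/((V + q) - 7/10) = -3 + 3/(-7/10 + V + q))
((-2 + 1)²*(-2))*t(-4, -5) = ((-2 + 1)²*(-2))*(3*(17 - 10*(-5) - 10*(-4))/(-7 + 10*(-5) + 10*(-4))) = ((-1)²*(-2))*(3*(17 + 50 + 40)/(-7 - 50 - 40)) = (1*(-2))*(3*107/(-97)) = -6*(-1)*107/97 = -2*(-321/97) = 642/97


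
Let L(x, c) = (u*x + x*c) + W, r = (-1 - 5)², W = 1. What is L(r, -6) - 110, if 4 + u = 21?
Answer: 287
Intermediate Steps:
r = 36 (r = (-6)² = 36)
u = 17 (u = -4 + 21 = 17)
L(x, c) = 1 + 17*x + c*x (L(x, c) = (17*x + x*c) + 1 = (17*x + c*x) + 1 = 1 + 17*x + c*x)
L(r, -6) - 110 = (1 + 17*36 - 6*36) - 110 = (1 + 612 - 216) - 110 = 397 - 110 = 287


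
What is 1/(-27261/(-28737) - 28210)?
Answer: -3193/90071501 ≈ -3.5450e-5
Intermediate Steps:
1/(-27261/(-28737) - 28210) = 1/(-27261*(-1/28737) - 28210) = 1/(3029/3193 - 28210) = 1/(-90071501/3193) = -3193/90071501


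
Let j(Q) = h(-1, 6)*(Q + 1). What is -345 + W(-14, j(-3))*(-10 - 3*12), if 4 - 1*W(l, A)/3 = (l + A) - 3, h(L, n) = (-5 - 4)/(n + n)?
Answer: -3036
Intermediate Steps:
h(L, n) = -9/(2*n) (h(L, n) = -9*1/(2*n) = -9/(2*n))
j(Q) = -¾ - 3*Q/4 (j(Q) = (-9/2/6)*(Q + 1) = (-9/2*⅙)*(1 + Q) = -3*(1 + Q)/4 = -¾ - 3*Q/4)
W(l, A) = 21 - 3*A - 3*l (W(l, A) = 12 - 3*((l + A) - 3) = 12 - 3*((A + l) - 3) = 12 - 3*(-3 + A + l) = 12 + (9 - 3*A - 3*l) = 21 - 3*A - 3*l)
-345 + W(-14, j(-3))*(-10 - 3*12) = -345 + (21 - 3*(-¾ - ¾*(-3)) - 3*(-14))*(-10 - 3*12) = -345 + (21 - 3*(-¾ + 9/4) + 42)*(-10 - 36) = -345 + (21 - 3*3/2 + 42)*(-46) = -345 + (21 - 9/2 + 42)*(-46) = -345 + (117/2)*(-46) = -345 - 2691 = -3036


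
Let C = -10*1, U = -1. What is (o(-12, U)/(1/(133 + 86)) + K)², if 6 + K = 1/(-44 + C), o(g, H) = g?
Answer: 20231364169/2916 ≈ 6.9381e+6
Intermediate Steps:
C = -10
K = -325/54 (K = -6 + 1/(-44 - 10) = -6 + 1/(-54) = -6 - 1/54 = -325/54 ≈ -6.0185)
(o(-12, U)/(1/(133 + 86)) + K)² = (-12/(1/(133 + 86)) - 325/54)² = (-12/(1/219) - 325/54)² = (-12/1/219 - 325/54)² = (-12*219 - 325/54)² = (-2628 - 325/54)² = (-142237/54)² = 20231364169/2916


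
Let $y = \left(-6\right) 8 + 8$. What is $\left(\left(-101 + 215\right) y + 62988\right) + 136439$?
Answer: $194867$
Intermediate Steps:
$y = -40$ ($y = -48 + 8 = -40$)
$\left(\left(-101 + 215\right) y + 62988\right) + 136439 = \left(\left(-101 + 215\right) \left(-40\right) + 62988\right) + 136439 = \left(114 \left(-40\right) + 62988\right) + 136439 = \left(-4560 + 62988\right) + 136439 = 58428 + 136439 = 194867$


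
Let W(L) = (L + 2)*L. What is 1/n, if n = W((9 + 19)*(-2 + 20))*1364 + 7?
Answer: 1/347852743 ≈ 2.8748e-9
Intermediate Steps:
W(L) = L*(2 + L) (W(L) = (2 + L)*L = L*(2 + L))
n = 347852743 (n = (((9 + 19)*(-2 + 20))*(2 + (9 + 19)*(-2 + 20)))*1364 + 7 = ((28*18)*(2 + 28*18))*1364 + 7 = (504*(2 + 504))*1364 + 7 = (504*506)*1364 + 7 = 255024*1364 + 7 = 347852736 + 7 = 347852743)
1/n = 1/347852743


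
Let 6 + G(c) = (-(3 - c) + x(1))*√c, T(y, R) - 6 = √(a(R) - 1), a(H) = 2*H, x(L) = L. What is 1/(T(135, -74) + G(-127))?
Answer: I/(-√149 + 129*√127) ≈ 0.0006937*I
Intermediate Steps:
T(y, R) = 6 + √(-1 + 2*R) (T(y, R) = 6 + √(2*R - 1) = 6 + √(-1 + 2*R))
G(c) = -6 + √c*(-2 + c) (G(c) = -6 + (-(3 - c) + 1)*√c = -6 + ((-3 + c) + 1)*√c = -6 + (-2 + c)*√c = -6 + √c*(-2 + c))
1/(T(135, -74) + G(-127)) = 1/((6 + √(-1 + 2*(-74))) + (-6 + (-127)^(3/2) - 2*I*√127)) = 1/((6 + √(-1 - 148)) + (-6 - 127*I*√127 - 2*I*√127)) = 1/((6 + √(-149)) + (-6 - 127*I*√127 - 2*I*√127)) = 1/((6 + I*√149) + (-6 - 129*I*√127)) = 1/(I*√149 - 129*I*√127)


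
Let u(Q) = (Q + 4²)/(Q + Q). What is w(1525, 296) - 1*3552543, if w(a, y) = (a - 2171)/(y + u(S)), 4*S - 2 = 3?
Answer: -10760659207/3029 ≈ -3.5525e+6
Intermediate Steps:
S = 5/4 (S = ½ + (¼)*3 = ½ + ¾ = 5/4 ≈ 1.2500)
u(Q) = (16 + Q)/(2*Q) (u(Q) = (Q + 16)/((2*Q)) = (16 + Q)*(1/(2*Q)) = (16 + Q)/(2*Q))
w(a, y) = (-2171 + a)/(69/10 + y) (w(a, y) = (a - 2171)/(y + (16 + 5/4)/(2*(5/4))) = (-2171 + a)/(y + (½)*(⅘)*(69/4)) = (-2171 + a)/(y + 69/10) = (-2171 + a)/(69/10 + y))
w(1525, 296) - 1*3552543 = 10*(-2171 + 1525)/(69 + 10*296) - 1*3552543 = 10*(-646)/(69 + 2960) - 3552543 = 10*(-646)/3029 - 3552543 = 10*(1/3029)*(-646) - 3552543 = -6460/3029 - 3552543 = -10760659207/3029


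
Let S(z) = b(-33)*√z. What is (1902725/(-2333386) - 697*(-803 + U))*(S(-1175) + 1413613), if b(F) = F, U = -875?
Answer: 20630033989519649/12478 - 2407982671545*I*√47/12478 ≈ 1.6533e+12 - 1.323e+9*I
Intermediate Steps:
S(z) = -33*√z
(1902725/(-2333386) - 697*(-803 + U))*(S(-1175) + 1413613) = (1902725/(-2333386) - 697*(-803 - 875))*(-165*I*√47 + 1413613) = (1902725*(-1/2333386) - 697*(-1678))*(-165*I*√47 + 1413613) = (-10175/12478 + 1169566)*(-165*I*√47 + 1413613) = 14593834373*(1413613 - 165*I*√47)/12478 = 20630033989519649/12478 - 2407982671545*I*√47/12478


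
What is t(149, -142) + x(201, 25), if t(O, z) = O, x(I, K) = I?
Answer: 350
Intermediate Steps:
t(149, -142) + x(201, 25) = 149 + 201 = 350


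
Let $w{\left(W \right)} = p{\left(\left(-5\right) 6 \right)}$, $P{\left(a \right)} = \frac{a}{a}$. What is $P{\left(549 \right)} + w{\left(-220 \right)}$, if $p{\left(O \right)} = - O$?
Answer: $31$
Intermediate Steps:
$P{\left(a \right)} = 1$
$w{\left(W \right)} = 30$ ($w{\left(W \right)} = - \left(-5\right) 6 = \left(-1\right) \left(-30\right) = 30$)
$P{\left(549 \right)} + w{\left(-220 \right)} = 1 + 30 = 31$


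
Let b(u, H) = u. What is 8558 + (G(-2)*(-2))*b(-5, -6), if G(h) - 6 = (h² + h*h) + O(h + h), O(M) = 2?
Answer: 8718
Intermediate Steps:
G(h) = 8 + 2*h² (G(h) = 6 + ((h² + h*h) + 2) = 6 + ((h² + h²) + 2) = 6 + (2*h² + 2) = 6 + (2 + 2*h²) = 8 + 2*h²)
8558 + (G(-2)*(-2))*b(-5, -6) = 8558 + ((8 + 2*(-2)²)*(-2))*(-5) = 8558 + ((8 + 2*4)*(-2))*(-5) = 8558 + ((8 + 8)*(-2))*(-5) = 8558 + (16*(-2))*(-5) = 8558 - 32*(-5) = 8558 + 160 = 8718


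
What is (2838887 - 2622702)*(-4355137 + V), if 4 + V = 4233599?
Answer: -26275557270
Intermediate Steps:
V = 4233595 (V = -4 + 4233599 = 4233595)
(2838887 - 2622702)*(-4355137 + V) = (2838887 - 2622702)*(-4355137 + 4233595) = 216185*(-121542) = -26275557270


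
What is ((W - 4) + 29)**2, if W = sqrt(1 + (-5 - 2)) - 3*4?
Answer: (13 + I*sqrt(6))**2 ≈ 163.0 + 63.687*I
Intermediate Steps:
W = -12 + I*sqrt(6) (W = sqrt(1 - 7) - 12 = sqrt(-6) - 12 = I*sqrt(6) - 12 = -12 + I*sqrt(6) ≈ -12.0 + 2.4495*I)
((W - 4) + 29)**2 = (((-12 + I*sqrt(6)) - 4) + 29)**2 = ((-16 + I*sqrt(6)) + 29)**2 = (13 + I*sqrt(6))**2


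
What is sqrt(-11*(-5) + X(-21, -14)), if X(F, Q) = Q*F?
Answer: sqrt(349) ≈ 18.682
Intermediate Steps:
X(F, Q) = F*Q
sqrt(-11*(-5) + X(-21, -14)) = sqrt(-11*(-5) - 21*(-14)) = sqrt(55 + 294) = sqrt(349)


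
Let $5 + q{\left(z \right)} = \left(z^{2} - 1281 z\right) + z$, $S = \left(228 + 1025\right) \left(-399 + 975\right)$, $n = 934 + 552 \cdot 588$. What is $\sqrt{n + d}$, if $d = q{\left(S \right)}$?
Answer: $\sqrt{519967819649} \approx 7.2109 \cdot 10^{5}$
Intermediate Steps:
$n = 325510$ ($n = 934 + 324576 = 325510$)
$S = 721728$ ($S = 1253 \cdot 576 = 721728$)
$q{\left(z \right)} = -5 + z^{2} - 1280 z$ ($q{\left(z \right)} = -5 + \left(\left(z^{2} - 1281 z\right) + z\right) = -5 + \left(z^{2} - 1280 z\right) = -5 + z^{2} - 1280 z$)
$d = 519967494139$ ($d = -5 + 721728^{2} - 923811840 = -5 + 520891305984 - 923811840 = 519967494139$)
$\sqrt{n + d} = \sqrt{325510 + 519967494139} = \sqrt{519967819649}$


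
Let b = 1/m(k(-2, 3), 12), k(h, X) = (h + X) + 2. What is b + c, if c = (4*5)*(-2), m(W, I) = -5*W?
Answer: -601/15 ≈ -40.067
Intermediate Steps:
k(h, X) = 2 + X + h (k(h, X) = (X + h) + 2 = 2 + X + h)
b = -1/15 (b = 1/(-5*(2 + 3 - 2)) = 1/(-5*3) = 1/(-15) = -1/15 ≈ -0.066667)
c = -40 (c = 20*(-2) = -40)
b + c = -1/15 - 40 = -601/15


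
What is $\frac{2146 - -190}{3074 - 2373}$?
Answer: $\frac{2336}{701} \approx 3.3324$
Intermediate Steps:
$\frac{2146 - -190}{3074 - 2373} = \frac{2146 + \left(-2073 + 2263\right)}{701} = \left(2146 + 190\right) \frac{1}{701} = 2336 \cdot \frac{1}{701} = \frac{2336}{701}$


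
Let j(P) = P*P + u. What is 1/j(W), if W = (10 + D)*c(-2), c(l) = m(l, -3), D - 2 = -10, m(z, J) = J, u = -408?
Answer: -1/372 ≈ -0.0026882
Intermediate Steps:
D = -8 (D = 2 - 10 = -8)
c(l) = -3
W = -6 (W = (10 - 8)*(-3) = 2*(-3) = -6)
j(P) = -408 + P**2 (j(P) = P*P - 408 = P**2 - 408 = -408 + P**2)
1/j(W) = 1/(-408 + (-6)**2) = 1/(-408 + 36) = 1/(-372) = -1/372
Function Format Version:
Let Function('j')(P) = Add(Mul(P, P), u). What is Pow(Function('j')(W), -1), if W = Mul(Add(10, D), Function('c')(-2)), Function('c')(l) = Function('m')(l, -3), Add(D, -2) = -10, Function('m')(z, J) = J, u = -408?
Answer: Rational(-1, 372) ≈ -0.0026882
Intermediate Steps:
D = -8 (D = Add(2, -10) = -8)
Function('c')(l) = -3
W = -6 (W = Mul(Add(10, -8), -3) = Mul(2, -3) = -6)
Function('j')(P) = Add(-408, Pow(P, 2)) (Function('j')(P) = Add(Mul(P, P), -408) = Add(Pow(P, 2), -408) = Add(-408, Pow(P, 2)))
Pow(Function('j')(W), -1) = Pow(Add(-408, Pow(-6, 2)), -1) = Pow(Add(-408, 36), -1) = Pow(-372, -1) = Rational(-1, 372)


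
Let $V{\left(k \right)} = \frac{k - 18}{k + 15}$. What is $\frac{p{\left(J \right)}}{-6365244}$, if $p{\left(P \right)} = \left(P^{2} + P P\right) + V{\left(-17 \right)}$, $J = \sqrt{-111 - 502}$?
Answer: $\frac{2417}{12730488} \approx 0.00018986$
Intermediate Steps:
$V{\left(k \right)} = \frac{-18 + k}{15 + k}$
$J = i \sqrt{613}$ ($J = \sqrt{-613} = i \sqrt{613} \approx 24.759 i$)
$p{\left(P \right)} = \frac{35}{2} + 2 P^{2}$ ($p{\left(P \right)} = \left(P^{2} + P P\right) + \frac{-18 - 17}{15 - 17} = \left(P^{2} + P^{2}\right) + \frac{1}{-2} \left(-35\right) = 2 P^{2} - - \frac{35}{2} = 2 P^{2} + \frac{35}{2} = \frac{35}{2} + 2 P^{2}$)
$\frac{p{\left(J \right)}}{-6365244} = \frac{\frac{35}{2} + 2 \left(i \sqrt{613}\right)^{2}}{-6365244} = \left(\frac{35}{2} + 2 \left(-613\right)\right) \left(- \frac{1}{6365244}\right) = \left(\frac{35}{2} - 1226\right) \left(- \frac{1}{6365244}\right) = \left(- \frac{2417}{2}\right) \left(- \frac{1}{6365244}\right) = \frac{2417}{12730488}$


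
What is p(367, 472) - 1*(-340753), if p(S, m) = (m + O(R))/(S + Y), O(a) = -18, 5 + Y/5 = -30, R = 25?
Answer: 32712515/96 ≈ 3.4076e+5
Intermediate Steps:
Y = -175 (Y = -25 + 5*(-30) = -25 - 150 = -175)
p(S, m) = (-18 + m)/(-175 + S) (p(S, m) = (m - 18)/(S - 175) = (-18 + m)/(-175 + S))
p(367, 472) - 1*(-340753) = (-18 + 472)/(-175 + 367) - 1*(-340753) = 454/192 + 340753 = (1/192)*454 + 340753 = 227/96 + 340753 = 32712515/96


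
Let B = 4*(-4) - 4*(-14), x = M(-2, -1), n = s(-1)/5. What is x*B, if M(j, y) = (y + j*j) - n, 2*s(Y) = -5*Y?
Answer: 100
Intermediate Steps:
s(Y) = -5*Y/2 (s(Y) = (-5*Y)/2 = -5*Y/2)
n = ½ (n = -5/2*(-1)/5 = (5/2)*(⅕) = ½ ≈ 0.50000)
M(j, y) = -½ + y + j² (M(j, y) = (y + j*j) - 1*½ = (y + j²) - ½ = -½ + y + j²)
x = 5/2 (x = -½ - 1 + (-2)² = -½ - 1 + 4 = 5/2 ≈ 2.5000)
B = 40 (B = -16 + 56 = 40)
x*B = (5/2)*40 = 100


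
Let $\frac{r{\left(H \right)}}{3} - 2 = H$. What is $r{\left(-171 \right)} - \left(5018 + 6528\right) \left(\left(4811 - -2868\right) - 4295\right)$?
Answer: $-39072171$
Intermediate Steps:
$r{\left(H \right)} = 6 + 3 H$
$r{\left(-171 \right)} - \left(5018 + 6528\right) \left(\left(4811 - -2868\right) - 4295\right) = \left(6 + 3 \left(-171\right)\right) - \left(5018 + 6528\right) \left(\left(4811 - -2868\right) - 4295\right) = \left(6 - 513\right) - 11546 \left(\left(4811 + 2868\right) - 4295\right) = -507 - 11546 \left(7679 - 4295\right) = -507 - 11546 \cdot 3384 = -507 - 39071664 = -39072171$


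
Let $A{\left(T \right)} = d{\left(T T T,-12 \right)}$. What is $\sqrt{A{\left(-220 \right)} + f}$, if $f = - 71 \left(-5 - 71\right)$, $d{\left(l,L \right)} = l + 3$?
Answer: $i \sqrt{10642601} \approx 3262.3 i$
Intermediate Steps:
$d{\left(l,L \right)} = 3 + l$
$f = 5396$ ($f = \left(-71\right) \left(-76\right) = 5396$)
$A{\left(T \right)} = 3 + T^{3}$ ($A{\left(T \right)} = 3 + T T T = 3 + T^{2} T = 3 + T^{3}$)
$\sqrt{A{\left(-220 \right)} + f} = \sqrt{\left(3 + \left(-220\right)^{3}\right) + 5396} = \sqrt{\left(3 - 10648000\right) + 5396} = \sqrt{-10647997 + 5396} = \sqrt{-10642601} = i \sqrt{10642601}$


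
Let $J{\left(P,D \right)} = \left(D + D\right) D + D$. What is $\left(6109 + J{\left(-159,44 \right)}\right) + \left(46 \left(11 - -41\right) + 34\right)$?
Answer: $12451$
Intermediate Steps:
$J{\left(P,D \right)} = D + 2 D^{2}$ ($J{\left(P,D \right)} = 2 D D + D = 2 D^{2} + D = D + 2 D^{2}$)
$\left(6109 + J{\left(-159,44 \right)}\right) + \left(46 \left(11 - -41\right) + 34\right) = \left(6109 + 44 \left(1 + 2 \cdot 44\right)\right) + \left(46 \left(11 - -41\right) + 34\right) = \left(6109 + 44 \left(1 + 88\right)\right) + \left(46 \left(11 + 41\right) + 34\right) = \left(6109 + 44 \cdot 89\right) + \left(46 \cdot 52 + 34\right) = \left(6109 + 3916\right) + \left(2392 + 34\right) = 10025 + 2426 = 12451$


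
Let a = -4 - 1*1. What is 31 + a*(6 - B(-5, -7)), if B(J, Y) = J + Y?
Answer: -59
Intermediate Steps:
a = -5 (a = -4 - 1 = -5)
31 + a*(6 - B(-5, -7)) = 31 - 5*(6 - (-5 - 7)) = 31 - 5*(6 - 1*(-12)) = 31 - 5*(6 + 12) = 31 - 5*18 = 31 - 90 = -59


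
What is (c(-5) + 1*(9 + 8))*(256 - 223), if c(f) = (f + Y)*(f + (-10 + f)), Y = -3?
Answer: 5841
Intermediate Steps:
c(f) = (-10 + 2*f)*(-3 + f) (c(f) = (f - 3)*(f + (-10 + f)) = (-3 + f)*(-10 + 2*f) = (-10 + 2*f)*(-3 + f))
(c(-5) + 1*(9 + 8))*(256 - 223) = ((30 - 16*(-5) + 2*(-5)**2) + 1*(9 + 8))*(256 - 223) = ((30 + 80 + 2*25) + 1*17)*33 = ((30 + 80 + 50) + 17)*33 = (160 + 17)*33 = 177*33 = 5841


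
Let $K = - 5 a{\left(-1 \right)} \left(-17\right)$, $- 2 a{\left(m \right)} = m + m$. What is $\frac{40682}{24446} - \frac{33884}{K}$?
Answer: $- \frac{24260891}{61115} \approx -396.97$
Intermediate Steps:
$a{\left(m \right)} = - m$ ($a{\left(m \right)} = - \frac{m + m}{2} = - \frac{2 m}{2} = - m$)
$K = 85$ ($K = - 5 \left(\left(-1\right) \left(-1\right)\right) \left(-17\right) = \left(-5\right) 1 \left(-17\right) = \left(-5\right) \left(-17\right) = 85$)
$\frac{40682}{24446} - \frac{33884}{K} = \frac{40682}{24446} - \frac{33884}{85} = 40682 \cdot \frac{1}{24446} - \frac{33884}{85} = \frac{20341}{12223} - \frac{33884}{85} = - \frac{24260891}{61115}$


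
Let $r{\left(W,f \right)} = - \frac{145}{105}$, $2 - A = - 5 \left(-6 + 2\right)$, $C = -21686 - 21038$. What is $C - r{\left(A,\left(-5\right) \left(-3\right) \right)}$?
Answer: $- \frac{897175}{21} \approx -42723.0$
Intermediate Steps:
$C = -42724$ ($C = -21686 - 21038 = -42724$)
$A = -18$ ($A = 2 - - 5 \left(-6 + 2\right) = 2 - \left(-5\right) \left(-4\right) = 2 - 20 = -18$)
$r{\left(W,f \right)} = - \frac{29}{21}$ ($r{\left(W,f \right)} = \left(-145\right) \frac{1}{105} = - \frac{29}{21}$)
$C - r{\left(A,\left(-5\right) \left(-3\right) \right)} = -42724 - - \frac{29}{21} = -42724 + \frac{29}{21} = - \frac{897175}{21}$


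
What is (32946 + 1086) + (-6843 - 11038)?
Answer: 16151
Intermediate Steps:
(32946 + 1086) + (-6843 - 11038) = 34032 - 17881 = 16151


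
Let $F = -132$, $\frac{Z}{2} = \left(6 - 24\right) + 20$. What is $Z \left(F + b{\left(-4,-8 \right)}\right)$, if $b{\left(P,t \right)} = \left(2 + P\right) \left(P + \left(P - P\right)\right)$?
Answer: $-496$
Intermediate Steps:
$b{\left(P,t \right)} = P \left(2 + P\right)$ ($b{\left(P,t \right)} = \left(2 + P\right) \left(P + 0\right) = \left(2 + P\right) P = P \left(2 + P\right)$)
$Z = 4$ ($Z = 2 \left(\left(6 - 24\right) + 20\right) = 2 \left(-18 + 20\right) = 2 \cdot 2 = 4$)
$Z \left(F + b{\left(-4,-8 \right)}\right) = 4 \left(-132 - 4 \left(2 - 4\right)\right) = 4 \left(-132 - -8\right) = 4 \left(-132 + 8\right) = 4 \left(-124\right) = -496$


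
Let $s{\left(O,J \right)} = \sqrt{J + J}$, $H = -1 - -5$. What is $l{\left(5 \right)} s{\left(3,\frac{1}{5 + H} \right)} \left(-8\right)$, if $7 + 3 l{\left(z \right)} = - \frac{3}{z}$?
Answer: $\frac{304 \sqrt{2}}{45} \approx 9.5538$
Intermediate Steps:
$H = 4$ ($H = -1 + 5 = 4$)
$s{\left(O,J \right)} = \sqrt{2} \sqrt{J}$ ($s{\left(O,J \right)} = \sqrt{2 J} = \sqrt{2} \sqrt{J}$)
$l{\left(z \right)} = - \frac{7}{3} - \frac{1}{z}$ ($l{\left(z \right)} = - \frac{7}{3} + \frac{\left(-3\right) \frac{1}{z}}{3} = - \frac{7}{3} - \frac{1}{z}$)
$l{\left(5 \right)} s{\left(3,\frac{1}{5 + H} \right)} \left(-8\right) = \left(- \frac{7}{3} - \frac{1}{5}\right) \sqrt{2} \sqrt{\frac{1}{5 + 4}} \left(-8\right) = \left(- \frac{7}{3} - \frac{1}{5}\right) \sqrt{2} \sqrt{\frac{1}{9}} \left(-8\right) = \left(- \frac{7}{3} - \frac{1}{5}\right) \frac{\sqrt{2}}{3} \left(-8\right) = - \frac{38 \sqrt{2} \cdot \frac{1}{3}}{15} \left(-8\right) = - \frac{38 \frac{\sqrt{2}}{3}}{15} \left(-8\right) = - \frac{38 \sqrt{2}}{45} \left(-8\right) = \frac{304 \sqrt{2}}{45}$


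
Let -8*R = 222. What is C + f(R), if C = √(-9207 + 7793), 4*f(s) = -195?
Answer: -195/4 + I*√1414 ≈ -48.75 + 37.603*I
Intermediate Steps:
R = -111/4 (R = -⅛*222 = -111/4 ≈ -27.750)
f(s) = -195/4 (f(s) = (¼)*(-195) = -195/4)
C = I*√1414 (C = √(-1414) = I*√1414 ≈ 37.603*I)
C + f(R) = I*√1414 - 195/4 = -195/4 + I*√1414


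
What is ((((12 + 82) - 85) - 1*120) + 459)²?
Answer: 121104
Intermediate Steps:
((((12 + 82) - 85) - 1*120) + 459)² = (((94 - 85) - 120) + 459)² = ((9 - 120) + 459)² = (-111 + 459)² = 348² = 121104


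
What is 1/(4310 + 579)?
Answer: 1/4889 ≈ 0.00020454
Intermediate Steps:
1/(4310 + 579) = 1/4889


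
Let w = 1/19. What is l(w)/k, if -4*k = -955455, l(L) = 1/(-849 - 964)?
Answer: -4/1732239915 ≈ -2.3092e-9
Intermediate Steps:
w = 1/19 ≈ 0.052632
l(L) = -1/1813 (l(L) = 1/(-1813) = -1/1813)
k = 955455/4 (k = -1/4*(-955455) = 955455/4 ≈ 2.3886e+5)
l(w)/k = -1/(1813*955455/4) = -1/1813*4/955455 = -4/1732239915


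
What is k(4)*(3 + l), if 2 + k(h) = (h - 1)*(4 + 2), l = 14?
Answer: 272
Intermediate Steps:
k(h) = -8 + 6*h (k(h) = -2 + (h - 1)*(4 + 2) = -2 + (-1 + h)*6 = -2 + (-6 + 6*h) = -8 + 6*h)
k(4)*(3 + l) = (-8 + 6*4)*(3 + 14) = (-8 + 24)*17 = 16*17 = 272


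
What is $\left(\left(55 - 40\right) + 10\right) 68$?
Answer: $1700$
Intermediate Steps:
$\left(\left(55 - 40\right) + 10\right) 68 = \left(15 + 10\right) 68 = 25 \cdot 68 = 1700$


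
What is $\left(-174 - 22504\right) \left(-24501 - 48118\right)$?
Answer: $1646853682$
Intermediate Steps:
$\left(-174 - 22504\right) \left(-24501 - 48118\right) = \left(-22678\right) \left(-72619\right) = 1646853682$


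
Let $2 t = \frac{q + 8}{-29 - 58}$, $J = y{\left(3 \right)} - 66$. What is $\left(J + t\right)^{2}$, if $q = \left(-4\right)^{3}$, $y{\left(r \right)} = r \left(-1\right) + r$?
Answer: $\frac{32649796}{7569} \approx 4313.6$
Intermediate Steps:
$y{\left(r \right)} = 0$ ($y{\left(r \right)} = - r + r = 0$)
$q = -64$
$J = -66$ ($J = 0 - 66 = -66$)
$t = \frac{28}{87}$ ($t = \frac{\left(-64 + 8\right) \frac{1}{-29 - 58}}{2} = \frac{\left(-56\right) \frac{1}{-87}}{2} = \frac{\left(-56\right) \left(- \frac{1}{87}\right)}{2} = \frac{1}{2} \cdot \frac{56}{87} = \frac{28}{87} \approx 0.32184$)
$\left(J + t\right)^{2} = \left(-66 + \frac{28}{87}\right)^{2} = \left(- \frac{5714}{87}\right)^{2} = \frac{32649796}{7569}$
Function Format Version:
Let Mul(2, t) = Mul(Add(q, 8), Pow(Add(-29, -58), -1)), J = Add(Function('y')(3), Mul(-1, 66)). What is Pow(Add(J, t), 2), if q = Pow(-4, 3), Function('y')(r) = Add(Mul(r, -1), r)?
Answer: Rational(32649796, 7569) ≈ 4313.6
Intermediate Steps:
Function('y')(r) = 0 (Function('y')(r) = Add(Mul(-1, r), r) = 0)
q = -64
J = -66 (J = Add(0, Mul(-1, 66)) = Add(0, -66) = -66)
t = Rational(28, 87) (t = Mul(Rational(1, 2), Mul(Add(-64, 8), Pow(Add(-29, -58), -1))) = Mul(Rational(1, 2), Mul(-56, Pow(-87, -1))) = Mul(Rational(1, 2), Mul(-56, Rational(-1, 87))) = Mul(Rational(1, 2), Rational(56, 87)) = Rational(28, 87) ≈ 0.32184)
Pow(Add(J, t), 2) = Pow(Add(-66, Rational(28, 87)), 2) = Pow(Rational(-5714, 87), 2) = Rational(32649796, 7569)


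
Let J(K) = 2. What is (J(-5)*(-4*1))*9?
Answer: -72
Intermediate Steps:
(J(-5)*(-4*1))*9 = (2*(-4*1))*9 = (2*(-4))*9 = -8*9 = -72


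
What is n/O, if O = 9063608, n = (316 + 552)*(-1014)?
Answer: -110019/1132951 ≈ -0.097108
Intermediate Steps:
n = -880152 (n = 868*(-1014) = -880152)
n/O = -880152/9063608 = -880152*1/9063608 = -110019/1132951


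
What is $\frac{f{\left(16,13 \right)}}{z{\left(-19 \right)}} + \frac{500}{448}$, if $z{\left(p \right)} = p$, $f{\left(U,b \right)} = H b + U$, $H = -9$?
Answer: $\frac{13687}{2128} \approx 6.4319$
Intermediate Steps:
$f{\left(U,b \right)} = U - 9 b$ ($f{\left(U,b \right)} = - 9 b + U = U - 9 b$)
$\frac{f{\left(16,13 \right)}}{z{\left(-19 \right)}} + \frac{500}{448} = \frac{16 - 117}{-19} + \frac{500}{448} = \left(16 - 117\right) \left(- \frac{1}{19}\right) + 500 \cdot \frac{1}{448} = \left(-101\right) \left(- \frac{1}{19}\right) + \frac{125}{112} = \frac{101}{19} + \frac{125}{112} = \frac{13687}{2128}$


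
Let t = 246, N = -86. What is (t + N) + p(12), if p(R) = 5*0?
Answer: 160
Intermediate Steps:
p(R) = 0
(t + N) + p(12) = (246 - 86) + 0 = 160 + 0 = 160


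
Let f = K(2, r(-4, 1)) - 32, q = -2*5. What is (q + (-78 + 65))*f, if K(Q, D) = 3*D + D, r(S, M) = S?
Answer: 1104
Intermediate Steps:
q = -10
K(Q, D) = 4*D
f = -48 (f = 4*(-4) - 32 = -16 - 32 = -48)
(q + (-78 + 65))*f = (-10 + (-78 + 65))*(-48) = (-10 - 13)*(-48) = -23*(-48) = 1104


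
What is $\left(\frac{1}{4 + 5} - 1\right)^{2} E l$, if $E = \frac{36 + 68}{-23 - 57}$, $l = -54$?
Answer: $\frac{832}{15} \approx 55.467$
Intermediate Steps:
$E = - \frac{13}{10}$ ($E = \frac{104}{-80} = 104 \left(- \frac{1}{80}\right) = - \frac{13}{10} \approx -1.3$)
$\left(\frac{1}{4 + 5} - 1\right)^{2} E l = \left(\frac{1}{4 + 5} - 1\right)^{2} \left(- \frac{13}{10}\right) \left(-54\right) = \left(\frac{1}{9} - 1\right)^{2} \left(- \frac{13}{10}\right) \left(-54\right) = \left(- \frac{8}{9}\right)^{2} \left(- \frac{13}{10}\right) \left(-54\right) = \frac{64}{81} \left(- \frac{13}{10}\right) \left(-54\right) = \left(- \frac{416}{405}\right) \left(-54\right) = \frac{832}{15}$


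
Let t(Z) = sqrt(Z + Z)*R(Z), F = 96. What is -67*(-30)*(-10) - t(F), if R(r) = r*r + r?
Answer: -20100 - 74496*sqrt(3) ≈ -1.4913e+5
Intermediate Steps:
R(r) = r + r**2 (R(r) = r**2 + r = r + r**2)
t(Z) = sqrt(2)*Z**(3/2)*(1 + Z) (t(Z) = sqrt(Z + Z)*(Z*(1 + Z)) = sqrt(2*Z)*(Z*(1 + Z)) = (sqrt(2)*sqrt(Z))*(Z*(1 + Z)) = sqrt(2)*Z**(3/2)*(1 + Z))
-67*(-30)*(-10) - t(F) = -67*(-30)*(-10) - sqrt(2)*96**(3/2)*(1 + 96) = 2010*(-10) - sqrt(2)*384*sqrt(6)*97 = -20100 - 74496*sqrt(3)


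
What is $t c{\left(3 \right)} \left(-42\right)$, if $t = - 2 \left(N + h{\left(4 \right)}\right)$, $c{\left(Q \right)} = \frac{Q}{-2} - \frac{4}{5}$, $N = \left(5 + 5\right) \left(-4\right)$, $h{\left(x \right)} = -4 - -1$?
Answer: $\frac{41538}{5} \approx 8307.6$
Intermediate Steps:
$h{\left(x \right)} = -3$ ($h{\left(x \right)} = -4 + 1 = -3$)
$N = -40$ ($N = 10 \left(-4\right) = -40$)
$c{\left(Q \right)} = - \frac{4}{5} - \frac{Q}{2}$ ($c{\left(Q \right)} = Q \left(- \frac{1}{2}\right) - \frac{4}{5} = - \frac{Q}{2} - \frac{4}{5} = - \frac{4}{5} - \frac{Q}{2}$)
$t = 86$ ($t = - 2 \left(-40 - 3\right) = \left(-2\right) \left(-43\right) = 86$)
$t c{\left(3 \right)} \left(-42\right) = 86 \left(- \frac{4}{5} - \frac{3}{2}\right) \left(-42\right) = 86 \left(- \frac{23}{10}\right) \left(-42\right) = \left(- \frac{989}{5}\right) \left(-42\right) = \frac{41538}{5}$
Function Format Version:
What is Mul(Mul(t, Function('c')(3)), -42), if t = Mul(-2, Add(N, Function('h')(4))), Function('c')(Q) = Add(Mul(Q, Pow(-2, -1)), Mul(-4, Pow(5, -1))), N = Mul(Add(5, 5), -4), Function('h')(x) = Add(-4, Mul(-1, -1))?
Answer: Rational(41538, 5) ≈ 8307.6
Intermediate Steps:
Function('h')(x) = -3 (Function('h')(x) = Add(-4, 1) = -3)
N = -40 (N = Mul(10, -4) = -40)
Function('c')(Q) = Add(Rational(-4, 5), Mul(Rational(-1, 2), Q)) (Function('c')(Q) = Add(Mul(Q, Rational(-1, 2)), Mul(-4, Rational(1, 5))) = Add(Mul(Rational(-1, 2), Q), Rational(-4, 5)) = Add(Rational(-4, 5), Mul(Rational(-1, 2), Q)))
t = 86 (t = Mul(-2, Add(-40, -3)) = Mul(-2, -43) = 86)
Mul(Mul(t, Function('c')(3)), -42) = Mul(Mul(86, Add(Rational(-4, 5), Mul(Rational(-1, 2), 3))), -42) = Mul(Mul(86, Add(Rational(-4, 5), Rational(-3, 2))), -42) = Mul(Mul(86, Rational(-23, 10)), -42) = Mul(Rational(-989, 5), -42) = Rational(41538, 5)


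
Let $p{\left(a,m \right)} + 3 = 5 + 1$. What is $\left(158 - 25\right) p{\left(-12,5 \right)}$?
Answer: $399$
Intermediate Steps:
$p{\left(a,m \right)} = 3$ ($p{\left(a,m \right)} = -3 + \left(5 + 1\right) = -3 + 6 = 3$)
$\left(158 - 25\right) p{\left(-12,5 \right)} = \left(158 - 25\right) 3 = 133 \cdot 3 = 399$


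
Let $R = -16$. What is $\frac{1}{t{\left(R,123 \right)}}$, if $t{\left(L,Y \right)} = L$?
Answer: $- \frac{1}{16} \approx -0.0625$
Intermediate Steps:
$\frac{1}{t{\left(R,123 \right)}} = \frac{1}{-16} = - \frac{1}{16}$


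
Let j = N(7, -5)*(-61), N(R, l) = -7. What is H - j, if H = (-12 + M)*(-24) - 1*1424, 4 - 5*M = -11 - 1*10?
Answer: -1683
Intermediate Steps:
M = 5 (M = ⅘ - (-11 - 1*10)/5 = ⅘ - (-11 - 10)/5 = ⅘ - ⅕*(-21) = ⅘ + 21/5 = 5)
j = 427 (j = -7*(-61) = 427)
H = -1256 (H = (-12 + 5)*(-24) - 1*1424 = -7*(-24) - 1424 = 168 - 1424 = -1256)
H - j = -1256 - 1*427 = -1256 - 427 = -1683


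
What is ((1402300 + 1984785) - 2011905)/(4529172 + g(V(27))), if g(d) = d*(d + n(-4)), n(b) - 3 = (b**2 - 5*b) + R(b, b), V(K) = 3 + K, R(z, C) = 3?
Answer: 343795/1132833 ≈ 0.30348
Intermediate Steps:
n(b) = 6 + b**2 - 5*b (n(b) = 3 + ((b**2 - 5*b) + 3) = 3 + (3 + b**2 - 5*b) = 6 + b**2 - 5*b)
g(d) = d*(42 + d) (g(d) = d*(d + (6 + (-4)**2 - 5*(-4))) = d*(d + (6 + 16 + 20)) = d*(d + 42) = d*(42 + d))
((1402300 + 1984785) - 2011905)/(4529172 + g(V(27))) = ((1402300 + 1984785) - 2011905)/(4529172 + (3 + 27)*(42 + (3 + 27))) = (3387085 - 2011905)/(4529172 + 30*(42 + 30)) = 1375180/(4529172 + 30*72) = 1375180/(4529172 + 2160) = 1375180/4531332 = 1375180*(1/4531332) = 343795/1132833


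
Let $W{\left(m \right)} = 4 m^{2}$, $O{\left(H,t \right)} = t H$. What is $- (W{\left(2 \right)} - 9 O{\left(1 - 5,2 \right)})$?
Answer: $-88$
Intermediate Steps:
$O{\left(H,t \right)} = H t$
$- (W{\left(2 \right)} - 9 O{\left(1 - 5,2 \right)}) = - (4 \cdot 2^{2} - 9 \left(1 - 5\right) 2) = - (4 \cdot 4 - 9 \left(\left(-4\right) 2\right)) = - (16 - -72) = - (16 + 72) = \left(-1\right) 88 = -88$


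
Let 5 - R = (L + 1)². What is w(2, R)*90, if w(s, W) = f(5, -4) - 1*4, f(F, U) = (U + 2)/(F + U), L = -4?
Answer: -540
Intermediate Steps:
f(F, U) = (2 + U)/(F + U)
R = -4 (R = 5 - (-4 + 1)² = 5 - 1*(-3)² = 5 - 1*9 = 5 - 9 = -4)
w(s, W) = -6 (w(s, W) = (2 - 4)/(5 - 4) - 1*4 = -2/1 - 4 = 1*(-2) - 4 = -2 - 4 = -6)
w(2, R)*90 = -6*90 = -540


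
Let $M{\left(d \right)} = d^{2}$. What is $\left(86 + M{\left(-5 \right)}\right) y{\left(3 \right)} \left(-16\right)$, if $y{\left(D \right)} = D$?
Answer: $-5328$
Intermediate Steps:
$\left(86 + M{\left(-5 \right)}\right) y{\left(3 \right)} \left(-16\right) = \left(86 + \left(-5\right)^{2}\right) 3 \left(-16\right) = \left(86 + 25\right) \left(-48\right) = 111 \left(-48\right) = -5328$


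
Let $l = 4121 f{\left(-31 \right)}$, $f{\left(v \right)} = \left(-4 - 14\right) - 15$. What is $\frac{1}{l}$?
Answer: $- \frac{1}{135993} \approx -7.3533 \cdot 10^{-6}$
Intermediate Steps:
$f{\left(v \right)} = -33$ ($f{\left(v \right)} = -18 - 15 = -33$)
$l = -135993$ ($l = 4121 \left(-33\right) = -135993$)
$\frac{1}{l} = \frac{1}{-135993} = - \frac{1}{135993}$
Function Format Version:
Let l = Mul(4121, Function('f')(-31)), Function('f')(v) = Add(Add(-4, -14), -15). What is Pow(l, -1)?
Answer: Rational(-1, 135993) ≈ -7.3533e-6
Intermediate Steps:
Function('f')(v) = -33 (Function('f')(v) = Add(-18, -15) = -33)
l = -135993 (l = Mul(4121, -33) = -135993)
Pow(l, -1) = Pow(-135993, -1) = Rational(-1, 135993)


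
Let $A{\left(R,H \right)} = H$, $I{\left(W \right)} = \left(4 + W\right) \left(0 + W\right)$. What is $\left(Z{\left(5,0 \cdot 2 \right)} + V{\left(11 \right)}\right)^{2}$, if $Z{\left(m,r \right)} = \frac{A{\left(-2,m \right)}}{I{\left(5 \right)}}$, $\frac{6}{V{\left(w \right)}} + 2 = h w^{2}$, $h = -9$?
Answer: $\frac{1075369}{96412761} \approx 0.011154$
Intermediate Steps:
$I{\left(W \right)} = W \left(4 + W\right)$ ($I{\left(W \right)} = \left(4 + W\right) W = W \left(4 + W\right)$)
$V{\left(w \right)} = \frac{6}{-2 - 9 w^{2}}$
$Z{\left(m,r \right)} = \frac{m}{45}$ ($Z{\left(m,r \right)} = \frac{m}{5 \left(4 + 5\right)} = \frac{m}{5 \cdot 9} = \frac{m}{45}$)
$\left(Z{\left(5,0 \cdot 2 \right)} + V{\left(11 \right)}\right)^{2} = \left(\frac{1}{45} \cdot 5 - \frac{6}{2 + 9 \cdot 11^{2}}\right)^{2} = \left(\frac{1}{9} - \frac{6}{2 + 9 \cdot 121}\right)^{2} = \left(\frac{1}{9} - \frac{6}{2 + 1089}\right)^{2} = \left(\frac{1}{9} - \frac{6}{1091}\right)^{2} = \left(\frac{1037}{9819}\right)^{2} = \frac{1075369}{96412761}$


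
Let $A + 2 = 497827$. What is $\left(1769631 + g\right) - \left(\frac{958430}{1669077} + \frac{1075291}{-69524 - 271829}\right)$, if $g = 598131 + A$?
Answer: $\frac{1632653731551058864}{569744441181} \approx 2.8656 \cdot 10^{6}$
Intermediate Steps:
$A = 497825$ ($A = -2 + 497827 = 497825$)
$g = 1095956$ ($g = 598131 + 497825 = 1095956$)
$\left(1769631 + g\right) - \left(\frac{958430}{1669077} + \frac{1075291}{-69524 - 271829}\right) = \left(1769631 + 1095956\right) - \left(\frac{958430}{1669077} + \frac{1075291}{-69524 - 271829}\right) = 2865587 - \left(\frac{958430}{1669077} + \frac{1075291}{-69524 - 271829}\right) = 2865587 - \left(\frac{958430}{1669077} + \frac{1075291}{-341353}\right) = 2865587 - - \frac{1467580520617}{569744441181} = 2865587 + \left(- \frac{958430}{1669077} + \frac{1075291}{341353}\right) = 2865587 + \frac{1467580520617}{569744441181} = \frac{1632653731551058864}{569744441181}$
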